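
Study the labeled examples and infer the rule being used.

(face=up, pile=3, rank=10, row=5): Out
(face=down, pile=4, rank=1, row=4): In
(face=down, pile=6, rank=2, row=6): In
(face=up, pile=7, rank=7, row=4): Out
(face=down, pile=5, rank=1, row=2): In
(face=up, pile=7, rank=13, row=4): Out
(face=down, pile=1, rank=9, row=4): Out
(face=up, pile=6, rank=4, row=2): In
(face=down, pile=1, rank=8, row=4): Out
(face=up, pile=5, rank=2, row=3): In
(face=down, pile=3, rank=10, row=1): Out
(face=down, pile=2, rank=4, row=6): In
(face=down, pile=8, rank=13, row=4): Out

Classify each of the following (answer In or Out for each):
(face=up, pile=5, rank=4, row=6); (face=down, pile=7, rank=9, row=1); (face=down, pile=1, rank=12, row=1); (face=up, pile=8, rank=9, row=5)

Rule: rank ≤ 4. This holds for each 'In' example and fails for each 'Out' one.

In, Out, Out, Out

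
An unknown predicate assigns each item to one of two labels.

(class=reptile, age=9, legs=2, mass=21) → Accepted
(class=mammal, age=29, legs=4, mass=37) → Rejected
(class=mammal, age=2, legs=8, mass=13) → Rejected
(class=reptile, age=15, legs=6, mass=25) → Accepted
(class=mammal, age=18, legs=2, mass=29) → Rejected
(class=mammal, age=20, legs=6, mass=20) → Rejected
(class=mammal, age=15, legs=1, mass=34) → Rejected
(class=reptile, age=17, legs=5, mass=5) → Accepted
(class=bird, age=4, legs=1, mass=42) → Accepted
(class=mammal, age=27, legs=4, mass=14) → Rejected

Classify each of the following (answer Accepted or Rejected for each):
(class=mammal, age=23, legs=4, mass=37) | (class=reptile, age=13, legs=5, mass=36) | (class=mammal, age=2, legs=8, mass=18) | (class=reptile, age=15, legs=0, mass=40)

Looking at the examples, the only property every 'Accepted' case has and every 'Rejected' case lacks is: class is not mammal.

Rejected, Accepted, Rejected, Accepted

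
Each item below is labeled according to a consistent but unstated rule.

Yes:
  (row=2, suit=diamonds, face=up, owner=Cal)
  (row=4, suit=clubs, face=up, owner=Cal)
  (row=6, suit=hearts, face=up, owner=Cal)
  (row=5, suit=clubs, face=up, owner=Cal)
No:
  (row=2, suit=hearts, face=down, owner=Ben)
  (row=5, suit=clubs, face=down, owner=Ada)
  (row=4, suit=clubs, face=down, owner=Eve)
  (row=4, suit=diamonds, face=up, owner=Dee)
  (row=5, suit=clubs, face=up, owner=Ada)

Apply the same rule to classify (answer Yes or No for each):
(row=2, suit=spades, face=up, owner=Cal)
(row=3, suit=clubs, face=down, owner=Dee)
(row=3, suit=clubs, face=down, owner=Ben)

Yes, No, No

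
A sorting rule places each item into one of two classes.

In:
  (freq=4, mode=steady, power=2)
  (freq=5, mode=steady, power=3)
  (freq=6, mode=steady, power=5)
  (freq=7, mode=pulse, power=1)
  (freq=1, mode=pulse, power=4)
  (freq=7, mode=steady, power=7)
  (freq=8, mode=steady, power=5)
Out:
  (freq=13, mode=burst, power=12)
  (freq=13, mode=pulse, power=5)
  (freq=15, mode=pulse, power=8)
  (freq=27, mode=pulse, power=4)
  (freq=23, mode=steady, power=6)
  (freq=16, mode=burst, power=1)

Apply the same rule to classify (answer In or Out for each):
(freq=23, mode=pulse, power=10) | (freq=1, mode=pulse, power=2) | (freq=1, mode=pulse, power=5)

The common property of the 'In' items is: freq ≤ 8. No 'Out' item has it.

Out, In, In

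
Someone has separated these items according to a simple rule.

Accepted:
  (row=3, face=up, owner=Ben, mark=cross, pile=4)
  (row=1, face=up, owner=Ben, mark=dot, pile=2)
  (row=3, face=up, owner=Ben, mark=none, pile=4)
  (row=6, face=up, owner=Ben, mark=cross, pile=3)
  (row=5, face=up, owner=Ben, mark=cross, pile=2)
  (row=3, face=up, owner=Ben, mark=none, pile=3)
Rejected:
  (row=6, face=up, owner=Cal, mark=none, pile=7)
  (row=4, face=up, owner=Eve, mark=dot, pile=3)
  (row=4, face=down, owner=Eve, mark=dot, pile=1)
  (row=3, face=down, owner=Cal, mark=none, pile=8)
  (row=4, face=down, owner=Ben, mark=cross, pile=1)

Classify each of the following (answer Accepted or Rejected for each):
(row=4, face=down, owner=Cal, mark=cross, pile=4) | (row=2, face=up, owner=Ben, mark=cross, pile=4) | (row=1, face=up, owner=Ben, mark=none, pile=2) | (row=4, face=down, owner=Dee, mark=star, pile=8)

The common property of the 'Accepted' items is: face is up AND owner is Ben. No 'Rejected' item has it.
(row=4, face=down, owner=Cal, mark=cross, pile=4): face is down, owner is Cal — fails the rule, so Rejected. (row=2, face=up, owner=Ben, mark=cross, pile=4): face is up, owner is Ben — has this property, so Accepted. (row=1, face=up, owner=Ben, mark=none, pile=2): face is up, owner is Ben — has this property, so Accepted. (row=4, face=down, owner=Dee, mark=star, pile=8): face is down, owner is Dee — fails the rule, so Rejected.

Rejected, Accepted, Accepted, Rejected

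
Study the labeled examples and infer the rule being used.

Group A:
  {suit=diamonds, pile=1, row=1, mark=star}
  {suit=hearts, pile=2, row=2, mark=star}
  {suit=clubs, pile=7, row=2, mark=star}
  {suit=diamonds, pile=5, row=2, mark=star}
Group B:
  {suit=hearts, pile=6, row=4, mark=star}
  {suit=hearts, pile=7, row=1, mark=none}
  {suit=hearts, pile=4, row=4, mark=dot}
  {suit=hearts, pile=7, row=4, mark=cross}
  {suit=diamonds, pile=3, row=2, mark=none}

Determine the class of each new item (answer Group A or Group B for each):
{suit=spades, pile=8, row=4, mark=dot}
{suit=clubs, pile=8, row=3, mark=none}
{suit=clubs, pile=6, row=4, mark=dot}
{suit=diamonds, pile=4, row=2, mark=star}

The distinguishing property — mark is star AND row ≤ 2 — holds for all the 'Group A' cases and none of the 'Group B' cases.
{suit=spades, pile=8, row=4, mark=dot}: mark is dot, row = 4, does not satisfy this → Group B. {suit=clubs, pile=8, row=3, mark=none}: mark is none, row = 3, does not satisfy this → Group B. {suit=clubs, pile=6, row=4, mark=dot}: mark is dot, row = 4, does not satisfy this → Group B. {suit=diamonds, pile=4, row=2, mark=star}: mark is star, row = 2, meets the rule → Group A.

Group B, Group B, Group B, Group A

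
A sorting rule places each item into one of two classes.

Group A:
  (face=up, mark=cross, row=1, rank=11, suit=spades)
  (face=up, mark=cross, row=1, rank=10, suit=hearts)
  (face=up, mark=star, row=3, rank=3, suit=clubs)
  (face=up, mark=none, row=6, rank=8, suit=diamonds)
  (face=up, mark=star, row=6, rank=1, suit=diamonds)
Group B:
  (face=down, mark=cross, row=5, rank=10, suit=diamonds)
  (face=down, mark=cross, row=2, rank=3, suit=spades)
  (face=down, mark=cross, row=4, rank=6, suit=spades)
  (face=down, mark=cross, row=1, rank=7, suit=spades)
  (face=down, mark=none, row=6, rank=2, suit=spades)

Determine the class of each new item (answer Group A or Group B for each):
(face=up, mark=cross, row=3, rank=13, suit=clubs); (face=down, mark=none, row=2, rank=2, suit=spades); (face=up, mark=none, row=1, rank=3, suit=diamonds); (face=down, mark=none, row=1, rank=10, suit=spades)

Group A, Group B, Group A, Group B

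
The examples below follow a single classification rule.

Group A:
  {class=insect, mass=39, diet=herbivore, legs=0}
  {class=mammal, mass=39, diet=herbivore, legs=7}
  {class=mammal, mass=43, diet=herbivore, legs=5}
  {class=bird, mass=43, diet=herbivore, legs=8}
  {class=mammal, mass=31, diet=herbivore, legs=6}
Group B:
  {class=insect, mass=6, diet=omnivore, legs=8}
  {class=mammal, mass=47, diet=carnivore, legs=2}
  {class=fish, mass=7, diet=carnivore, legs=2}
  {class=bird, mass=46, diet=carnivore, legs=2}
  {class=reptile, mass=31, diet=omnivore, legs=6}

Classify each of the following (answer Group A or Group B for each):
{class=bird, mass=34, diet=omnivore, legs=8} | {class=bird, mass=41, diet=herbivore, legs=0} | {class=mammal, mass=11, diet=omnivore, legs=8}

Group B, Group A, Group B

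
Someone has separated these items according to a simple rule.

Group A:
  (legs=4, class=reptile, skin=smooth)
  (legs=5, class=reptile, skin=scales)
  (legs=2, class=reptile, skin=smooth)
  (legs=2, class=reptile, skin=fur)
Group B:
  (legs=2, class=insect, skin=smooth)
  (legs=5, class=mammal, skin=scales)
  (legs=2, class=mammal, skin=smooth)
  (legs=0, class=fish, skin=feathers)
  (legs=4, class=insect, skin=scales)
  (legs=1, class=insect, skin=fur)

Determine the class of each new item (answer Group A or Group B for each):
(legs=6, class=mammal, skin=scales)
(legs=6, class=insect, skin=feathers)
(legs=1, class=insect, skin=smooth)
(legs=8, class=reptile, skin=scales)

The common property of the 'Group A' items is: class is reptile. No 'Group B' item has it.
(legs=6, class=mammal, skin=scales): Group B (class is mammal). (legs=6, class=insect, skin=feathers): Group B (class is insect). (legs=1, class=insect, skin=smooth): Group B (class is insect). (legs=8, class=reptile, skin=scales): Group A (class is reptile).

Group B, Group B, Group B, Group A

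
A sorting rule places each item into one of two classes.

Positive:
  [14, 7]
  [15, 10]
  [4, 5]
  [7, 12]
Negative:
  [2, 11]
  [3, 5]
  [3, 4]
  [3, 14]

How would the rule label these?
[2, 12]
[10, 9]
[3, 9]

Negative, Positive, Negative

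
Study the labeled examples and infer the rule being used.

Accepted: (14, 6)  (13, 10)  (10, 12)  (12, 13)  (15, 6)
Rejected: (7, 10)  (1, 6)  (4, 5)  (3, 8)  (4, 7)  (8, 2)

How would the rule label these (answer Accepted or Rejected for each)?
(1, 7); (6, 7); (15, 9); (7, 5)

Every 'Accepted' example satisfies: sum ≥ 20. None of the 'Rejected' examples do.
(1, 7) — 1+7 = 8, hence Rejected.
(6, 7) — 6+7 = 13, hence Rejected.
(15, 9) — 15+9 = 24, hence Accepted.
(7, 5) — 7+5 = 12, hence Rejected.

Rejected, Rejected, Accepted, Rejected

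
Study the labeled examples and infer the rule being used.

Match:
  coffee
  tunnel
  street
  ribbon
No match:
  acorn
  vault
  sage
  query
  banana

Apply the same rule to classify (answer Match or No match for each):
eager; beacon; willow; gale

No match, No match, Match, No match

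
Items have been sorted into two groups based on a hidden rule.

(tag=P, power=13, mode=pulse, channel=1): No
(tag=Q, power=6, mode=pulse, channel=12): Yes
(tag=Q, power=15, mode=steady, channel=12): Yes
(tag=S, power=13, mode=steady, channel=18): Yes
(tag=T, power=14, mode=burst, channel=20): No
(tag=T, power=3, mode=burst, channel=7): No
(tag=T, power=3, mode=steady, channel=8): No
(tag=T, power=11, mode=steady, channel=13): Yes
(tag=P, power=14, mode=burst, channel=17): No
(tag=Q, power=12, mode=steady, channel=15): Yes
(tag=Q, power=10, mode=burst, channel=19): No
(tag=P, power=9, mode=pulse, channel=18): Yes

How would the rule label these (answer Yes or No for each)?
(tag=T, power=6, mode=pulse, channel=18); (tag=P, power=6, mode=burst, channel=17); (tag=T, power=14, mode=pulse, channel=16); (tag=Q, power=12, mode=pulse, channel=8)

Rule: mode is not burst AND channel ≥ 12. This holds for each 'Yes' example and fails for each 'No' one.
Yes: (tag=T, power=6, mode=pulse, channel=18), since mode is pulse, channel = 18.
No: (tag=P, power=6, mode=burst, channel=17), since mode is burst, channel = 17.
Yes: (tag=T, power=14, mode=pulse, channel=16), since mode is pulse, channel = 16.
No: (tag=Q, power=12, mode=pulse, channel=8), since mode is pulse, channel = 8.

Yes, No, Yes, No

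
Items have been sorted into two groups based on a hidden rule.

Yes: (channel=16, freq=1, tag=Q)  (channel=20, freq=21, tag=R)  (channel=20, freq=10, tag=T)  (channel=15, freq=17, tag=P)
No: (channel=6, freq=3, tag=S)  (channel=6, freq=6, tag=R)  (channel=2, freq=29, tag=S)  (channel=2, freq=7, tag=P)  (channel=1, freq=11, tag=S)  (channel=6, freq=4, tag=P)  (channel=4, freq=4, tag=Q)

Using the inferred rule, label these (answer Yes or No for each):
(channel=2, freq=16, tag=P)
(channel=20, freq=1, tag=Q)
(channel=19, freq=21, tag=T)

The distinguishing property — channel ≥ 15 — holds for all the 'Yes' cases and none of the 'No' cases.
(channel=2, freq=16, tag=P) — channel = 2, hence No. (channel=20, freq=1, tag=Q) — channel = 20, hence Yes. (channel=19, freq=21, tag=T) — channel = 19, hence Yes.

No, Yes, Yes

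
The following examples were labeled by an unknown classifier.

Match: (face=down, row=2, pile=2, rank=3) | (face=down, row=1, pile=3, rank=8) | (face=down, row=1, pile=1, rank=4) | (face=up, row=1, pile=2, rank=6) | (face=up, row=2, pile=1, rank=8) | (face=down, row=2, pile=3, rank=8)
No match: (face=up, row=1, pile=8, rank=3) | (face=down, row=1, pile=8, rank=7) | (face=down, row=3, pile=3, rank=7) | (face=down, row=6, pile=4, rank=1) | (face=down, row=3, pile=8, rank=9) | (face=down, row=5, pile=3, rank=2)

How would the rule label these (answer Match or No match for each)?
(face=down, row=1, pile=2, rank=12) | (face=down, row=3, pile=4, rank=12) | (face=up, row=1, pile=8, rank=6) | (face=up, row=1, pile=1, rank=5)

One predicate separates the groups cleanly: pile ≤ 3 AND row ≤ 2.

Match, No match, No match, Match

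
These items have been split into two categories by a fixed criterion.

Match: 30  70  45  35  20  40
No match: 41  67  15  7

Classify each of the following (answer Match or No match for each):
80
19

The distinguishing property — multiple of 5 AND at least 20 — holds for all the 'Match' cases and none of the 'No match' cases.
Match: 80, since 80 = 5·16, 80 ≥ 20.
No match: 19, since 19 = 5·3 + 4, 19 < 20.

Match, No match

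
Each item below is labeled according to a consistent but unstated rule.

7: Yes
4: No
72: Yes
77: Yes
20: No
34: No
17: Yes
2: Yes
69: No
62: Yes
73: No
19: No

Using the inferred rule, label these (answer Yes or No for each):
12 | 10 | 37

Looking at the examples, the only property every 'Yes' case has and every 'No' case lacks is: ≡ 2 (mod 5).
Yes: 12, since 12 mod 5 = 2.
No: 10, since 10 mod 5 = 0.
Yes: 37, since 37 mod 5 = 2.

Yes, No, Yes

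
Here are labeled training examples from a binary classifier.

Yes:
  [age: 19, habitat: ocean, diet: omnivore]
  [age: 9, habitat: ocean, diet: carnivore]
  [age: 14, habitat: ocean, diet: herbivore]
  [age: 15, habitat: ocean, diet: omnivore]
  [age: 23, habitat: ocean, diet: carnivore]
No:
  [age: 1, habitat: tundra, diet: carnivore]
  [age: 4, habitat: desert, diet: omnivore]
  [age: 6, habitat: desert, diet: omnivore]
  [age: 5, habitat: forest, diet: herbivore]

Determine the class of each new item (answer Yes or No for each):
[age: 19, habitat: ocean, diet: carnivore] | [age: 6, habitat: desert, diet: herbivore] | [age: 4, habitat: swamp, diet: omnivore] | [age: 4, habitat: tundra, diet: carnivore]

Yes, No, No, No

The pattern is that an item is 'Yes' exactly when: habitat is ocean.
Yes: [age: 19, habitat: ocean, diet: carnivore], since habitat is ocean. No: [age: 6, habitat: desert, diet: herbivore], since habitat is desert. No: [age: 4, habitat: swamp, diet: omnivore], since habitat is swamp. No: [age: 4, habitat: tundra, diet: carnivore], since habitat is tundra.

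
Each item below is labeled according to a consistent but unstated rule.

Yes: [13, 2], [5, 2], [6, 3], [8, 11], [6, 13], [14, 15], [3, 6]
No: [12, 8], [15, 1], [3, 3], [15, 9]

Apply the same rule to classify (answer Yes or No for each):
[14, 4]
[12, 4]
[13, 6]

Every 'Yes' example satisfies: sum is odd. None of the 'No' examples do.
[14, 4]: 14+4 = 18 — fails this test, so No. [12, 4]: 12+4 = 16 — fails this test, so No. [13, 6]: 13+6 = 19 — satisfies this, so Yes.

No, No, Yes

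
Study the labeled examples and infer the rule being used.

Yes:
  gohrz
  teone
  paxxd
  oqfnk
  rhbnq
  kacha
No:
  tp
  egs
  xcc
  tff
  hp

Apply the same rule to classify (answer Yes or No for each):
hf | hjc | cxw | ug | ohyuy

The classifier is using: length 5.
No: hf, since length 2. No: hjc, since length 3. No: cxw, since length 3. No: ug, since length 2. Yes: ohyuy, since length 5.

No, No, No, No, Yes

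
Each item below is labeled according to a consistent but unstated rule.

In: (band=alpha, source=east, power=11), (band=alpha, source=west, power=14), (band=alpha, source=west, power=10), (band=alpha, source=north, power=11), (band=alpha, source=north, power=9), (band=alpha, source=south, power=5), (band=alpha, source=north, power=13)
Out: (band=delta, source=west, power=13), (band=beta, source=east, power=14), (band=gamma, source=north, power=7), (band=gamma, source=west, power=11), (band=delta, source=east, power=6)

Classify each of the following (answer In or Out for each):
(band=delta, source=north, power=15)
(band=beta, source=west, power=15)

A rule that fits every label: band is alpha — true of each 'In' example, false of each 'Out' one.

Out, Out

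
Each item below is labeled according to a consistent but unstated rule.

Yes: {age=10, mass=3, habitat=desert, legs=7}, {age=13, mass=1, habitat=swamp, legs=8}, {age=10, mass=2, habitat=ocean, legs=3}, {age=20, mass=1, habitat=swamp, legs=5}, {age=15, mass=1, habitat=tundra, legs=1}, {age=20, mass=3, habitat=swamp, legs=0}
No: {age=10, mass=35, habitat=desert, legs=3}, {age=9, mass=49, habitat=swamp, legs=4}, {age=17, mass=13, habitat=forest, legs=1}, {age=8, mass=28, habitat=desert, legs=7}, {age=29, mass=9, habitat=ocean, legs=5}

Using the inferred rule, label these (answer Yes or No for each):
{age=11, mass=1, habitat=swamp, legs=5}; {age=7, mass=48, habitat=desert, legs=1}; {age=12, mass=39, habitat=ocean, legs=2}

The classifier is using: mass ≤ 3.
{age=11, mass=1, habitat=swamp, legs=5} → mass = 1 → Yes. {age=7, mass=48, habitat=desert, legs=1} → mass = 48 → No. {age=12, mass=39, habitat=ocean, legs=2} → mass = 39 → No.

Yes, No, No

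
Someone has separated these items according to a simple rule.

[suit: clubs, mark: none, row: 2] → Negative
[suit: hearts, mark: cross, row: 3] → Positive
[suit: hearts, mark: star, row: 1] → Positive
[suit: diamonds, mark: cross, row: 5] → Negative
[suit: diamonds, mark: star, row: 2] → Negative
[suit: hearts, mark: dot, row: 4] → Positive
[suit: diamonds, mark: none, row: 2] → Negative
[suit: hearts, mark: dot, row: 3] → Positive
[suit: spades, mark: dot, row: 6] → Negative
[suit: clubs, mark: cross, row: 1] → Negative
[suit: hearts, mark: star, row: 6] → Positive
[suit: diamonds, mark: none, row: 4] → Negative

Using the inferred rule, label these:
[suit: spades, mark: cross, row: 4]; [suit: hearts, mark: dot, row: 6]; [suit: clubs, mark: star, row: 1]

Negative, Positive, Negative

A rule that fits every label: suit is hearts — true of each 'Positive' example, false of each 'Negative' one.
[suit: spades, mark: cross, row: 4]: suit is spades, doesn't match → Negative.
[suit: hearts, mark: dot, row: 6]: suit is hearts, qualifies → Positive.
[suit: clubs, mark: star, row: 1]: suit is clubs, doesn't match → Negative.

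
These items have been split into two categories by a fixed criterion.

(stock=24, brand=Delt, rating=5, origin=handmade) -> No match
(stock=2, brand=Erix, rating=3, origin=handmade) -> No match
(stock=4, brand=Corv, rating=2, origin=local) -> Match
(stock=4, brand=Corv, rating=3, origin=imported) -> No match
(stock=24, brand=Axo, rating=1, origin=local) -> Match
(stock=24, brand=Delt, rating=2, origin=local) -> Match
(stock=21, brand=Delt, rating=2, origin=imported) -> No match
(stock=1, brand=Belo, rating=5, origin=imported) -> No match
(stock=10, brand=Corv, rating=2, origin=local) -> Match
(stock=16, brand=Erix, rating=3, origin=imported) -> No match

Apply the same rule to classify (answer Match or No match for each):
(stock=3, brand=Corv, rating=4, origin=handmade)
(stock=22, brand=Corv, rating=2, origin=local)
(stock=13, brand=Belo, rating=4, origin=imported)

Looking at the examples, the only property every 'Match' case has and every 'No match' case lacks is: origin is local.
(stock=3, brand=Corv, rating=4, origin=handmade): No match (origin is handmade).
(stock=22, brand=Corv, rating=2, origin=local): Match (origin is local).
(stock=13, brand=Belo, rating=4, origin=imported): No match (origin is imported).

No match, Match, No match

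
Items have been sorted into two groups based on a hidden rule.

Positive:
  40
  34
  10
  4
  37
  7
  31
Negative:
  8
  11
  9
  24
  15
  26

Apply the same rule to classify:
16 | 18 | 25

The simplest hypothesis consistent with all the labels is: ≡ 1 (mod 3).
16: Positive (16 mod 3 = 1). 18: Negative (18 mod 3 = 0). 25: Positive (25 mod 3 = 1).

Positive, Negative, Positive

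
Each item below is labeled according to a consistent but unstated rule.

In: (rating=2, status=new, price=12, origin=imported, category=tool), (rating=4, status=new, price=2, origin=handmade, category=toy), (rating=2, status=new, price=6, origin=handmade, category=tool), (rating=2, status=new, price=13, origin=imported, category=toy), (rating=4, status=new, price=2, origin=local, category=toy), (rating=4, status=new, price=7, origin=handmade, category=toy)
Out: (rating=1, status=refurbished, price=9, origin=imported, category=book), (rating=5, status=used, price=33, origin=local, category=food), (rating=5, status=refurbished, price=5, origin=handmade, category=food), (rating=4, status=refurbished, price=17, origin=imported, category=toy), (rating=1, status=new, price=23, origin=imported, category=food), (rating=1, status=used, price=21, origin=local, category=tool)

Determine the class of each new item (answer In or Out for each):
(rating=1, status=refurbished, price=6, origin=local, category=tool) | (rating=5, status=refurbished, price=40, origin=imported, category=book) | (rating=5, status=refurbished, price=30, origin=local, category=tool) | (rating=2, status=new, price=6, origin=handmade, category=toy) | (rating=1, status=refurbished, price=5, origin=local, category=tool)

All 'In' examples share one property — status is new AND price ≤ 13 — and every 'Out' example lacks it.
(rating=1, status=refurbished, price=6, origin=local, category=tool): status is refurbished, price = 6, fails the rule → Out. (rating=5, status=refurbished, price=40, origin=imported, category=book): status is refurbished, price = 40, fails the rule → Out. (rating=5, status=refurbished, price=30, origin=local, category=tool): status is refurbished, price = 30, fails the rule → Out. (rating=2, status=new, price=6, origin=handmade, category=toy): status is new, price = 6, has this property → In. (rating=1, status=refurbished, price=5, origin=local, category=tool): status is refurbished, price = 5, fails the rule → Out.

Out, Out, Out, In, Out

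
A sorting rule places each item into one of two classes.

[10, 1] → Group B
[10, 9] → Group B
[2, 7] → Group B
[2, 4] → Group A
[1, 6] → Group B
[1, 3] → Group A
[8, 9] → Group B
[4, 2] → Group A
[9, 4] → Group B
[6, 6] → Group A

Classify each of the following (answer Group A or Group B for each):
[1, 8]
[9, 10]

The simplest hypothesis consistent with all the labels is: sum is even.
[1, 8]: Group B (1+8 = 9). [9, 10]: Group B (9+10 = 19).

Group B, Group B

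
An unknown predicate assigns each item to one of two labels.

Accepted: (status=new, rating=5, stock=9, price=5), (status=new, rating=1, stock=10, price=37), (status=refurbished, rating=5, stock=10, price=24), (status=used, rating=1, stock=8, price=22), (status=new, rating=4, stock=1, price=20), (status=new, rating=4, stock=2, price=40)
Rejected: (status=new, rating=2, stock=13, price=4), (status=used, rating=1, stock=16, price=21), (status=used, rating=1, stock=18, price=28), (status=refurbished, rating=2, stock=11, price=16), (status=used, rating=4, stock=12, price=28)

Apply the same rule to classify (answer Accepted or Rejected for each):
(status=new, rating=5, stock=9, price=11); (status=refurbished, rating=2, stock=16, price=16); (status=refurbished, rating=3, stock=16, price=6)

Accepted, Rejected, Rejected

The simplest hypothesis consistent with all the labels is: stock ≤ 10.
Accepted: (status=new, rating=5, stock=9, price=11), since stock = 9.
Rejected: (status=refurbished, rating=2, stock=16, price=16), since stock = 16.
Rejected: (status=refurbished, rating=3, stock=16, price=6), since stock = 16.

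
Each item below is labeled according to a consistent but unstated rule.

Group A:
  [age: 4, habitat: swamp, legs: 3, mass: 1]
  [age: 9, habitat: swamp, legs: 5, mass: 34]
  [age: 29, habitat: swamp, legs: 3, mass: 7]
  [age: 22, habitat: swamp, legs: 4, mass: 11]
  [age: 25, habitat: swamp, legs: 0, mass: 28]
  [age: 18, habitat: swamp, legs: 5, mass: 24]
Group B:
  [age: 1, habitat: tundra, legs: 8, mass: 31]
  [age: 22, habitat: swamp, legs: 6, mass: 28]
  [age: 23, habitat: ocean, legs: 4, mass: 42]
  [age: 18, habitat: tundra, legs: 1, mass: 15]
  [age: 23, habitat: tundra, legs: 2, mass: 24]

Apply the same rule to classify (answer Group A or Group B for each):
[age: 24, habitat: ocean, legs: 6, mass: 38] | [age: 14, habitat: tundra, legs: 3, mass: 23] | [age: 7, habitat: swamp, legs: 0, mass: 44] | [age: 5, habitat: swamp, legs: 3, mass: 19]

Group B, Group B, Group A, Group A

The classifier is using: habitat is swamp AND legs ≤ 5.
[age: 24, habitat: ocean, legs: 6, mass: 38]: Group B (habitat is ocean, legs = 6).
[age: 14, habitat: tundra, legs: 3, mass: 23]: Group B (habitat is tundra, legs = 3).
[age: 7, habitat: swamp, legs: 0, mass: 44]: Group A (habitat is swamp, legs = 0).
[age: 5, habitat: swamp, legs: 3, mass: 19]: Group A (habitat is swamp, legs = 3).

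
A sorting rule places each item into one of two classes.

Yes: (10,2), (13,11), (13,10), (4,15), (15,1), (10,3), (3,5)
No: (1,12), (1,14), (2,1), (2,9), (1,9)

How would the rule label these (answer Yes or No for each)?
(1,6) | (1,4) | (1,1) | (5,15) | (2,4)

No, No, No, Yes, No

Rule: first ≥ 3. This holds for each 'Yes' example and fails for each 'No' one.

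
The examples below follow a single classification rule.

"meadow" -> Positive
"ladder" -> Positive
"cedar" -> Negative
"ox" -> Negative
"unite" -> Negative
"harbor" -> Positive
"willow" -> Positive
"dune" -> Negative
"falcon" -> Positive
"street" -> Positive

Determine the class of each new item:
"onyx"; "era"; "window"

Negative, Negative, Positive

Rule: length 6. This holds for each 'Positive' example and fails for each 'Negative' one.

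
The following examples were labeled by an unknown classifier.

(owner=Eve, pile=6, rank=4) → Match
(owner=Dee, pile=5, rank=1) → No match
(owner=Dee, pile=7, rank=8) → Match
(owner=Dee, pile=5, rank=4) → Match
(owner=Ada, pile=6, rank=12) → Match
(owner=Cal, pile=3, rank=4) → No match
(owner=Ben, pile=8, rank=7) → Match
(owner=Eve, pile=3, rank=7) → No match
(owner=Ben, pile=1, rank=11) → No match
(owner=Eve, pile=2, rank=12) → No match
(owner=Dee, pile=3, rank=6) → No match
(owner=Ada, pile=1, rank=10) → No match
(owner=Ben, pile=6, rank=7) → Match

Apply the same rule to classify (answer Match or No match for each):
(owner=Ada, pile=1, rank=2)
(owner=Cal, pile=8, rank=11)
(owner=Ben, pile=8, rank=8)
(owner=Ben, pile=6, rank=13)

The distinguishing property — pile ≥ 5 AND rank ≥ 4 — holds for all the 'Match' cases and none of the 'No match' cases.
(owner=Ada, pile=1, rank=2): No match (pile = 1, rank = 2). (owner=Cal, pile=8, rank=11): Match (pile = 8, rank = 11). (owner=Ben, pile=8, rank=8): Match (pile = 8, rank = 8). (owner=Ben, pile=6, rank=13): Match (pile = 6, rank = 13).

No match, Match, Match, Match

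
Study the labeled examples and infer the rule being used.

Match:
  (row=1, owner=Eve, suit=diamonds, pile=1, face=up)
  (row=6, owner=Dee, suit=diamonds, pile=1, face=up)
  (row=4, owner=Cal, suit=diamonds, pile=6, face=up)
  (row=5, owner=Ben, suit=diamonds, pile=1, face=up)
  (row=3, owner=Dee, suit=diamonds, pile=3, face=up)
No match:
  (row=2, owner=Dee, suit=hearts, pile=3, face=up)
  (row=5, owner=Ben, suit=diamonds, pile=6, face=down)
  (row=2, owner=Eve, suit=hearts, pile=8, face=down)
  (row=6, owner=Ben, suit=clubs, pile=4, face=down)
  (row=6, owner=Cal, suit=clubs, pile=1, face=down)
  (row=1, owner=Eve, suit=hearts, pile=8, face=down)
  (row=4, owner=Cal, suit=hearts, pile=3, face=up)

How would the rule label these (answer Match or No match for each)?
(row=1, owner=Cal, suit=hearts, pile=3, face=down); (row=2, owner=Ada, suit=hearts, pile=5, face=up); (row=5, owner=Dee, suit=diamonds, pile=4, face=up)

A rule that fits every label: face is up AND suit is diamonds — true of each 'Match' example, false of each 'No match' one.
(row=1, owner=Cal, suit=hearts, pile=3, face=down): face is down, suit is hearts, fails the rule → No match.
(row=2, owner=Ada, suit=hearts, pile=5, face=up): face is up, suit is hearts, fails the rule → No match.
(row=5, owner=Dee, suit=diamonds, pile=4, face=up): face is up, suit is diamonds, matches → Match.

No match, No match, Match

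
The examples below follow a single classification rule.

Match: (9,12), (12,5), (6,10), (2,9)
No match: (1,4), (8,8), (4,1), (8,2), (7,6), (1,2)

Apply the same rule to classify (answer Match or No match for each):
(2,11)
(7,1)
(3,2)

Match, No match, No match

The simplest hypothesis consistent with all the labels is: max ≥ 9.
(2,11): max 11 — checks out, so Match.
(7,1): max 7 — doesn't qualify, so No match.
(3,2): max 3 — doesn't qualify, so No match.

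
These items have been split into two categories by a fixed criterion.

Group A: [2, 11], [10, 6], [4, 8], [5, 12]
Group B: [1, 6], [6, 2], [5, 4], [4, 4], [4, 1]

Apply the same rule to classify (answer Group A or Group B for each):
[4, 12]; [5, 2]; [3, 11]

The classifier is using: sum ≥ 12.
[4, 12]: 4+12 = 16 — has this property, so Group A. [5, 2]: 5+2 = 7 — fails this test, so Group B. [3, 11]: 3+11 = 14 — has this property, so Group A.

Group A, Group B, Group A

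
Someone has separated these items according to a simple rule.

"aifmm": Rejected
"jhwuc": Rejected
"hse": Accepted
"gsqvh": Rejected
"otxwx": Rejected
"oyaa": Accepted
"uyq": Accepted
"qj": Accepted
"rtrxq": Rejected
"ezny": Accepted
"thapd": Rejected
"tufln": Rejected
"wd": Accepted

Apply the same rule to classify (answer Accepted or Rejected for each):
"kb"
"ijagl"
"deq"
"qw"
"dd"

All 'Accepted' examples share one property — length ≤ 4 — and every 'Rejected' example lacks it.

Accepted, Rejected, Accepted, Accepted, Accepted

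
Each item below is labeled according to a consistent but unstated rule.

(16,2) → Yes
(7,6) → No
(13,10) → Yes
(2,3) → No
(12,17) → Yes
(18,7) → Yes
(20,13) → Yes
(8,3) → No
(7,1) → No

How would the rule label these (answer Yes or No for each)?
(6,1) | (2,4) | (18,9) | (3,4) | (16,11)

No, No, Yes, No, Yes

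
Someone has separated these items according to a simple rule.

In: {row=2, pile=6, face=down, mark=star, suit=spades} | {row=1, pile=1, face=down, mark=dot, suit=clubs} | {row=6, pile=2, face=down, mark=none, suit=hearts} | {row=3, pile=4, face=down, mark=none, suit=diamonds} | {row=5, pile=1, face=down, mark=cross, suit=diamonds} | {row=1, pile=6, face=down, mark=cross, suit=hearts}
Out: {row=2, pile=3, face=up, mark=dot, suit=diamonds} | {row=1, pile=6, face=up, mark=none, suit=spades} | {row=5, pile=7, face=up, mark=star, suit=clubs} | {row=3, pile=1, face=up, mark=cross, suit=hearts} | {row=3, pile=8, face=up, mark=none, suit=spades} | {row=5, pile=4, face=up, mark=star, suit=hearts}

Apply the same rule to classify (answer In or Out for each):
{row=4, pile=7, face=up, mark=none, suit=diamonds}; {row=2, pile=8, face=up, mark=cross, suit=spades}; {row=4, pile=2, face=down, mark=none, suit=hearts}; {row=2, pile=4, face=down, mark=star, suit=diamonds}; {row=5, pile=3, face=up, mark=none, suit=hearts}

The pattern is that an item is 'In' exactly when: face is down.
Out: {row=4, pile=7, face=up, mark=none, suit=diamonds}, since face is up.
Out: {row=2, pile=8, face=up, mark=cross, suit=spades}, since face is up.
In: {row=4, pile=2, face=down, mark=none, suit=hearts}, since face is down.
In: {row=2, pile=4, face=down, mark=star, suit=diamonds}, since face is down.
Out: {row=5, pile=3, face=up, mark=none, suit=hearts}, since face is up.

Out, Out, In, In, Out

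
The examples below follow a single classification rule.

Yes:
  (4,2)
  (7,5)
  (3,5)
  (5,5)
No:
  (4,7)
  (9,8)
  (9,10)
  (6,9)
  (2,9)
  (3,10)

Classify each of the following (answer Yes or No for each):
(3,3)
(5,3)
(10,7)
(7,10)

Yes, Yes, No, No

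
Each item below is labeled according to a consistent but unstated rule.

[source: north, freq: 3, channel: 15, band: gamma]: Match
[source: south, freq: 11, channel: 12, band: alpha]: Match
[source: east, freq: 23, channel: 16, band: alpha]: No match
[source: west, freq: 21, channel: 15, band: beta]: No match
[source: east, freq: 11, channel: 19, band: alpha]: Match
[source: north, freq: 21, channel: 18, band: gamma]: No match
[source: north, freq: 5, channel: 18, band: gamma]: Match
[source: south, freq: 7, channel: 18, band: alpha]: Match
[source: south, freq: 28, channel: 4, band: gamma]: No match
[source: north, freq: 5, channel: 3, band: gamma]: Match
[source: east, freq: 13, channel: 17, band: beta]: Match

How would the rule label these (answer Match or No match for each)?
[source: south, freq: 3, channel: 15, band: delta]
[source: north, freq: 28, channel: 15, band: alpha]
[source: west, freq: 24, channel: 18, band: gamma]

One predicate separates the groups cleanly: freq ≤ 13.
[source: south, freq: 3, channel: 15, band: delta] — freq = 3, hence Match.
[source: north, freq: 28, channel: 15, band: alpha] — freq = 28, hence No match.
[source: west, freq: 24, channel: 18, band: gamma] — freq = 24, hence No match.

Match, No match, No match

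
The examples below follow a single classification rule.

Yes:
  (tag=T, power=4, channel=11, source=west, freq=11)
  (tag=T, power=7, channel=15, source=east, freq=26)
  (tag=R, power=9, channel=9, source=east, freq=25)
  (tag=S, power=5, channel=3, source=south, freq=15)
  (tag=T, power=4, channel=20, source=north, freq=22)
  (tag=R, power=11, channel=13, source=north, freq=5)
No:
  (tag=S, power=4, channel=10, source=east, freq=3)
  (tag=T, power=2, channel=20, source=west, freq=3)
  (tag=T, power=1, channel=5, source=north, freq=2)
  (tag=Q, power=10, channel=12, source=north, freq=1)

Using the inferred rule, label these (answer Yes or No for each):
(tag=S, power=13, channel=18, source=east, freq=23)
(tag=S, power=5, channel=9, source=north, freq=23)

Yes, Yes

The classifier is using: freq ≥ 5.
(tag=S, power=13, channel=18, source=east, freq=23): freq = 23, meets the rule → Yes. (tag=S, power=5, channel=9, source=north, freq=23): freq = 23, meets the rule → Yes.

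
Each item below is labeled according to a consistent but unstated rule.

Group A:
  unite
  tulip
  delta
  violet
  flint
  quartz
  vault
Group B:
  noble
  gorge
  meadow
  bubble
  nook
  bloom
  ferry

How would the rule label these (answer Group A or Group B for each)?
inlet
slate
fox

Group A, Group A, Group B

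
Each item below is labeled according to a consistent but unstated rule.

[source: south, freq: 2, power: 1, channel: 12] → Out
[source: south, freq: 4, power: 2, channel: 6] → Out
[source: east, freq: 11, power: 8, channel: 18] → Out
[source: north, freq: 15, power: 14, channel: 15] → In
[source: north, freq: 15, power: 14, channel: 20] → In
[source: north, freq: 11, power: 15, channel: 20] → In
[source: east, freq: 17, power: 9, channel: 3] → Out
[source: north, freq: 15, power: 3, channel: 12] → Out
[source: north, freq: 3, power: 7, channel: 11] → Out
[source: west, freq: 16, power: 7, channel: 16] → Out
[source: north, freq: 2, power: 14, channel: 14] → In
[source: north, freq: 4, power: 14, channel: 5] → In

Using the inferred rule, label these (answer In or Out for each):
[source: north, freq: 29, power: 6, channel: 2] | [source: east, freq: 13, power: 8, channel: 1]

Out, Out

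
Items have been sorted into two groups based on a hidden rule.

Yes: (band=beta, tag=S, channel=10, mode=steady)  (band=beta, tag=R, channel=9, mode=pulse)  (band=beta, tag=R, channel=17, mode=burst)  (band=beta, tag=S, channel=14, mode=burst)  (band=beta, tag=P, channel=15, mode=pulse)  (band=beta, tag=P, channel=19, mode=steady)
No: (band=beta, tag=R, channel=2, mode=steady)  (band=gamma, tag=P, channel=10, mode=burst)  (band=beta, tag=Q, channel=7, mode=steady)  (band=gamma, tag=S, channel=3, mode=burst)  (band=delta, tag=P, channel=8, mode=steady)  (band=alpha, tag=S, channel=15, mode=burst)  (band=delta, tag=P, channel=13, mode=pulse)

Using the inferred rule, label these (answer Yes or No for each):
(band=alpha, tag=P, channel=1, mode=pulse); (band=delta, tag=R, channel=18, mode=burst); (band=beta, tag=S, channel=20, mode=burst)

No, No, Yes

Every 'Yes' example satisfies: band is beta AND channel ≥ 8. None of the 'No' examples do.
(band=alpha, tag=P, channel=1, mode=pulse): No (band is alpha, channel = 1).
(band=delta, tag=R, channel=18, mode=burst): No (band is delta, channel = 18).
(band=beta, tag=S, channel=20, mode=burst): Yes (band is beta, channel = 20).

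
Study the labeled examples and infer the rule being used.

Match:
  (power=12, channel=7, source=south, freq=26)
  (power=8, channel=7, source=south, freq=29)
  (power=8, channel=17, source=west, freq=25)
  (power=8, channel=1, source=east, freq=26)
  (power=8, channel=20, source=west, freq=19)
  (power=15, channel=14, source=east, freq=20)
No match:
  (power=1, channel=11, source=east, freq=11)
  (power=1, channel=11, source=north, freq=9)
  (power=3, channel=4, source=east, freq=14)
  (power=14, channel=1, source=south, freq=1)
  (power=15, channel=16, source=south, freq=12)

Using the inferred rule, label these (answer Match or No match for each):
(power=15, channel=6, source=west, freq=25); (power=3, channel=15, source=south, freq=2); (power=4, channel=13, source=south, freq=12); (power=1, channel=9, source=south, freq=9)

Match, No match, No match, No match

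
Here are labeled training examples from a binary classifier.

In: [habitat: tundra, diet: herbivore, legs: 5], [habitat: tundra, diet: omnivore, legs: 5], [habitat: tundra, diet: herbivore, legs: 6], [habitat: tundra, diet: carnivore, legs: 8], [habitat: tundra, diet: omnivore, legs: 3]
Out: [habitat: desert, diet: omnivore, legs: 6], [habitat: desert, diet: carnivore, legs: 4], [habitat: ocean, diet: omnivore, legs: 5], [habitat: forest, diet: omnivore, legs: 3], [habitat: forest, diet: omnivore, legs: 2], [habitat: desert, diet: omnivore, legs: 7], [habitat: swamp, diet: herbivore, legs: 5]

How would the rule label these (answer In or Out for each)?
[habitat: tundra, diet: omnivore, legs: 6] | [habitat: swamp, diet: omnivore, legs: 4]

A rule that fits every label: habitat is tundra — true of each 'In' example, false of each 'Out' one.

In, Out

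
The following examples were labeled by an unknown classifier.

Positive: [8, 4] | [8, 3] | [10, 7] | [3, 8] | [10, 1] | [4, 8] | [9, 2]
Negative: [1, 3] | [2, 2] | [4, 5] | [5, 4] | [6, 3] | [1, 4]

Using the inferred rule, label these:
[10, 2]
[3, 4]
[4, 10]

'Positive' ⟺ sum ≥ 11.
[10, 2]: 10+2 = 12 — fits, so Positive. [3, 4]: 3+4 = 7 — doesn't qualify, so Negative. [4, 10]: 4+10 = 14 — fits, so Positive.

Positive, Negative, Positive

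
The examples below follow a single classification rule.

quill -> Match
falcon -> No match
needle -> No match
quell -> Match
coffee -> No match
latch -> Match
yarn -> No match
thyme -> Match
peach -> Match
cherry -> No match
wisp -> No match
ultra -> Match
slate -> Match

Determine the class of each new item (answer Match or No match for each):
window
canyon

A rule that fits every label: odd length — true of each 'Match' example, false of each 'No match' one.
window: No match (length 6).
canyon: No match (length 6).

No match, No match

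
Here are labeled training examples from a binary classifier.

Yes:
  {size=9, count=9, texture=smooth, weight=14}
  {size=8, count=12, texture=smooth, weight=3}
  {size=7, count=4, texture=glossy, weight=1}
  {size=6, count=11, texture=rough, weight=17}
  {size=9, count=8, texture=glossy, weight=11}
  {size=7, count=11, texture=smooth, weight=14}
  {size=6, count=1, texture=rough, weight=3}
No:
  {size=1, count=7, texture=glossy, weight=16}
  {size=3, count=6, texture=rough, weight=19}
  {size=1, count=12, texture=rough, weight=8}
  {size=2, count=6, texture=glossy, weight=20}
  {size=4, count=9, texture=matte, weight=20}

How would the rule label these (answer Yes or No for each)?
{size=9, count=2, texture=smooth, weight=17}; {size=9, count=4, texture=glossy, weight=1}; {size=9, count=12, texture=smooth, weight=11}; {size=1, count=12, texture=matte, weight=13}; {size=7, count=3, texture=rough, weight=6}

The rule appears to be: size ≥ 6.
{size=9, count=2, texture=smooth, weight=17}: size = 9, fits → Yes. {size=9, count=4, texture=glossy, weight=1}: size = 9, fits → Yes. {size=9, count=12, texture=smooth, weight=11}: size = 9, fits → Yes. {size=1, count=12, texture=matte, weight=13}: size = 1, doesn't qualify → No. {size=7, count=3, texture=rough, weight=6}: size = 7, fits → Yes.

Yes, Yes, Yes, No, Yes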